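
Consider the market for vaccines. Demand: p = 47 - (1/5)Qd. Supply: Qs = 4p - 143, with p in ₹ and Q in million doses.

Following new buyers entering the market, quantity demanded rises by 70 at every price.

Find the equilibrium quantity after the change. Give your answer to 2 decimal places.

Original equilibrium: 235 - 5p = 4p - 143 gives 378 = 9p, so p = 42 and Q = 25.
With the change applied: demand Qd = 305 - 5p, supply Qs = 4p - 143.
New equilibrium: 305 - 5p = 4p - 143 ⇒ 448 = 9p ⇒ p = 448/9 ≈ 49.7778, Q = 505/9 ≈ 56.1111.

56.11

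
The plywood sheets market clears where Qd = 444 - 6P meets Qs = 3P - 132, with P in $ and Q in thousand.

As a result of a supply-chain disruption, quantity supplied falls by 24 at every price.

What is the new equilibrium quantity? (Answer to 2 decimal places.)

Solve the original market: 444 - 6P = 3P - 132, hence P = 64 and Q = 60.
The new curves are Qd = 444 - 6P (demand) and Qs = 3P - 156 (supply).
Equate the new curves: 444 - 6P = 3P - 156, giving 600 = 9P, P = 200/3 ≈ 66.6667, Q = 44.

44.00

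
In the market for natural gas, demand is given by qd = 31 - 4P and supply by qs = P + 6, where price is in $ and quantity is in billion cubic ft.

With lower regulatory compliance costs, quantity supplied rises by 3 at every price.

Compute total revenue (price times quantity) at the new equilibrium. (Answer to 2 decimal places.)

58.96

Solve the original market: 31 - 4P = P + 6, hence P = 5 and q = 11.
With the change applied: demand qd = 31 - 4P, supply qs = P + 9.
Clearing the new market: 31 - 4P = P + 9, so P = 4.4 and q = 13.4.
New expenditure = 4.4 × 13.4 = 58.96.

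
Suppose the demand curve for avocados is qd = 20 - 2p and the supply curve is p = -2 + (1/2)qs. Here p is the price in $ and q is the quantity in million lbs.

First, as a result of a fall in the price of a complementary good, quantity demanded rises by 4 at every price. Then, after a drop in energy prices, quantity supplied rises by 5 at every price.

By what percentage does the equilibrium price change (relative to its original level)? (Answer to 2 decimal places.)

Initially, 20 - 2p = 2p + 4, so 16 = 4p and p = 4, q = 12.
With the change applied: demand qd = 24 - 2p, supply qs = 2p + 9.
Setting them equal: 24 - 2p = 2p + 9 → 15 = 4p, so p = 3.75 and q = 16.5.
%Δp = (3.75 − 4) / 4 × 100 = -6.25%.

-6.25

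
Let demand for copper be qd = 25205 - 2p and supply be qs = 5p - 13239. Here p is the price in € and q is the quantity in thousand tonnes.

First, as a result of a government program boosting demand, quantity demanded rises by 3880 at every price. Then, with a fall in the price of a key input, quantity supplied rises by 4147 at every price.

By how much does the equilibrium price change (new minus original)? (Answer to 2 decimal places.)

-38.14

Original equilibrium: 25205 - 2p = 5p - 13239 gives 38444 = 7p, so p = 5492 and q = 14221.
With the change applied: demand qd = 29085 - 2p, supply qs = 5p - 9092.
Clearing the new market: 29085 - 2p = 5p - 9092, so p = 38177/7 ≈ 5453.8571 and q = 127241/7 ≈ 18177.2857.
Δp = 5453.8571 − 5492 = -38.14.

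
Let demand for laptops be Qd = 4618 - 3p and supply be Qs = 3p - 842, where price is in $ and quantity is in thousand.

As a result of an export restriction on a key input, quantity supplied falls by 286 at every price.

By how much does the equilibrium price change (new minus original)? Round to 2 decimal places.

+47.67

Initially, 4618 - 3p = 3p - 842, so 5460 = 6p and p = 910, Q = 1888.
With the change applied: demand Qd = 4618 - 3p, supply Qs = 3p - 1128.
Setting them equal: 4618 - 3p = 3p - 1128 → 5746 = 6p, so p = 2873/3 ≈ 957.6667 and Q = 1745.
Δp = 957.6667 − 910 = +47.67.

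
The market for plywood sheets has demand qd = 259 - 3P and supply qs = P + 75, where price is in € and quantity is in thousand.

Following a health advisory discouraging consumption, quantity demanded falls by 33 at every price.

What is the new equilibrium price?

37.75

Original equilibrium: 259 - 3P = P + 75 gives 184 = 4P, so P = 46 and q = 121.
With the change applied: demand qd = 226 - 3P, supply qs = P + 75.
New equilibrium: 226 - 3P = P + 75 ⇒ 151 = 4P ⇒ P = 37.75, q = 112.75.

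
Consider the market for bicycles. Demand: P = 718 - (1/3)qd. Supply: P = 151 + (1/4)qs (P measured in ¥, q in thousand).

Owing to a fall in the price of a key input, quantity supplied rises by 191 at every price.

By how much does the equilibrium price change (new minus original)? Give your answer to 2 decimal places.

Before the shock: 2154 - 3P = 4P - 604 ⇒ 2758 = 7P ⇒ P = 394, q = 972.
The shock moves the curves to qd = 2154 - 3P and qs = 4P - 413.
Clearing the new market: 2154 - 3P = 4P - 413, so P = 2567/7 ≈ 366.7143 and q = 7377/7 ≈ 1053.8571.
ΔP = 366.7143 − 394 = -27.29.

-27.29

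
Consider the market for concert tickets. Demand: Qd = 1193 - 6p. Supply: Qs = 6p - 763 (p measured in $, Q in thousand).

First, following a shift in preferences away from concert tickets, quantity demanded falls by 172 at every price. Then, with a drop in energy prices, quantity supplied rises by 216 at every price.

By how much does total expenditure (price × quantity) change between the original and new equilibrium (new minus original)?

-4077

Initially, 1193 - 6p = 6p - 763, so 1956 = 12p and p = 163, Q = 215.
After the shift, demand is Qd = 1021 - 6p and supply is Qs = 6p - 547.
Equate the new curves: 1021 - 6p = 6p - 547, giving 1568 = 12p, p = 392/3 ≈ 130.6667, Q = 237.
Expenditure moves from 163×215 = 35045 to 130.6667×237 = 30968; change = -4077.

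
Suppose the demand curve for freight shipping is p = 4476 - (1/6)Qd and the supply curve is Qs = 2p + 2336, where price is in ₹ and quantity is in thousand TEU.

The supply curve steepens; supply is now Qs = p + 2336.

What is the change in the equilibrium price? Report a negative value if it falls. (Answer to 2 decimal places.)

Before the shock: 26856 - 6p = 2p + 2336 ⇒ 24520 = 8p ⇒ p = 3065, Q = 8466.
With the change applied: demand Qd = 26856 - 6p, supply Qs = p + 2336.
Clearing the new market: 26856 - 6p = p + 2336, so p = 24520/7 ≈ 3502.8571 and Q = 40872/7 ≈ 5838.8571.
Δp = 3502.8571 − 3065 = +437.86.

+437.86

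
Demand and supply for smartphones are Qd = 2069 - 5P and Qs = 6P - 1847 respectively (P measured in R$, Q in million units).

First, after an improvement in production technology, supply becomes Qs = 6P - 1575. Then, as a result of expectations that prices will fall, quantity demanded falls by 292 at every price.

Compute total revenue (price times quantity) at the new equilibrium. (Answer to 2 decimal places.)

77206.81

Solve the original market: 2069 - 5P = 6P - 1847, hence P = 356 and Q = 289.
The shock moves the curves to Qd = 1777 - 5P and Qs = 6P - 1575.
Clearing the new market: 1777 - 5P = 6P - 1575, so P = 3352/11 ≈ 304.7273 and Q = 2787/11 ≈ 253.3636.
New expenditure = 304.7273 × 253.3636 = 77206.81.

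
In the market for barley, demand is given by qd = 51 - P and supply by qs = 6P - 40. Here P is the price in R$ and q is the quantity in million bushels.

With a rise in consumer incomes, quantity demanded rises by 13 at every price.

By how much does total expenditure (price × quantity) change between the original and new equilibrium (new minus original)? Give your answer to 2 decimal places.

Before the shock: 51 - P = 6P - 40 ⇒ 91 = 7P ⇒ P = 13, q = 38.
With the change applied: demand qd = 64 - P, supply qs = 6P - 40.
Setting them equal: 64 - P = 6P - 40 → 104 = 7P, so P = 104/7 ≈ 14.8571 and q = 344/7 ≈ 49.1429.
Expenditure moves from 13×38 = 494 to 14.8571×49.1429 = 730.1224; change = +236.12.

+236.12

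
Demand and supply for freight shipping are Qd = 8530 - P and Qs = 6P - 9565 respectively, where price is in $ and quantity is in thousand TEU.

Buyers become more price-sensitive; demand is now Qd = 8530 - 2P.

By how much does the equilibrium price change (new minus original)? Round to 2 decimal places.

-323.13

Original equilibrium: 8530 - P = 6P - 9565 gives 18095 = 7P, so P = 2585 and Q = 5945.
The new curves are Qd = 8530 - 2P (demand) and Qs = 6P - 9565 (supply).
Clearing the new market: 8530 - 2P = 6P - 9565, so P = 2261.875 and Q = 4006.25.
ΔP = 2261.875 − 2585 = -323.13.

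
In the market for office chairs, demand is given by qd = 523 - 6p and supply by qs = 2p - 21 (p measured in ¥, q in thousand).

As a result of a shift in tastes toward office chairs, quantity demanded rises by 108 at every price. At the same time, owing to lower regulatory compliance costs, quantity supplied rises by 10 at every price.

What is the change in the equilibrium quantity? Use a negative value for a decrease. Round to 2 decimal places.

+34.50

Original equilibrium: 523 - 6p = 2p - 21 gives 544 = 8p, so p = 68 and q = 115.
With the change applied: demand qd = 631 - 6p, supply qs = 2p - 11.
Equate the new curves: 631 - 6p = 2p - 11, giving 642 = 8p, p = 80.25, q = 149.5.
Δq = 149.5 − 115 = +34.50.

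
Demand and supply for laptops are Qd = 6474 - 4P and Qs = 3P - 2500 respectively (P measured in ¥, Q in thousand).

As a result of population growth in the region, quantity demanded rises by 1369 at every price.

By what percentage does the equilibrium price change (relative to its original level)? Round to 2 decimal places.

+15.26

Solve the original market: 6474 - 4P = 3P - 2500, hence P = 1282 and Q = 1346.
After the shift, demand is Qd = 7843 - 4P and supply is Qs = 3P - 2500.
Setting them equal: 7843 - 4P = 3P - 2500 → 10343 = 7P, so P = 10343/7 ≈ 1477.5714 and Q = 13529/7 ≈ 1932.7143.
%ΔP = (1477.5714 − 1282) / 1282 × 100 = +15.26%.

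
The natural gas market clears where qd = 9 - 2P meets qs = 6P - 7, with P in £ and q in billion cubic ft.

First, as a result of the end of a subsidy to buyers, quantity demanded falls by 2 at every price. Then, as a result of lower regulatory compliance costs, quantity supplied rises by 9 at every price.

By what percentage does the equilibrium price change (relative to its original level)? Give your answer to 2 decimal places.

-68.75

Before the shock: 9 - 2P = 6P - 7 ⇒ 16 = 8P ⇒ P = 2, q = 5.
The new curves are qd = 7 - 2P (demand) and qs = 6P + 2 (supply).
Setting them equal: 7 - 2P = 6P + 2 → 5 = 8P, so P = 0.625 and q = 5.75.
%ΔP = (0.625 − 2) / 2 × 100 = -68.75%.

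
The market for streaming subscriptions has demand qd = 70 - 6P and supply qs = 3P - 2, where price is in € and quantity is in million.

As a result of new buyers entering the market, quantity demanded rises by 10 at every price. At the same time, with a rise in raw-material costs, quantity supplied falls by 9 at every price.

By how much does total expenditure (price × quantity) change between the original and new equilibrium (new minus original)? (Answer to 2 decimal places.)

+19.48

Before the shock: 70 - 6P = 3P - 2 ⇒ 72 = 9P ⇒ P = 8, q = 22.
The shock moves the curves to qd = 80 - 6P and qs = 3P - 11.
Clearing the new market: 80 - 6P = 3P - 11, so P = 91/9 ≈ 10.1111 and q = 58/3 ≈ 19.3333.
Expenditure moves from 8×22 = 176 to 10.1111×19.3333 = 195.4815; change = +19.48.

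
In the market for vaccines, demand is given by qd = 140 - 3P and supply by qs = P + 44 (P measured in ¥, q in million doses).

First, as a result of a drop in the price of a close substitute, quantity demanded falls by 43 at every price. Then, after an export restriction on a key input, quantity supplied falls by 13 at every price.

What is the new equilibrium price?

16.5

Original equilibrium: 140 - 3P = P + 44 gives 96 = 4P, so P = 24 and q = 68.
With the change applied: demand qd = 97 - 3P, supply qs = P + 31.
Equate the new curves: 97 - 3P = P + 31, giving 66 = 4P, P = 16.5, q = 47.5.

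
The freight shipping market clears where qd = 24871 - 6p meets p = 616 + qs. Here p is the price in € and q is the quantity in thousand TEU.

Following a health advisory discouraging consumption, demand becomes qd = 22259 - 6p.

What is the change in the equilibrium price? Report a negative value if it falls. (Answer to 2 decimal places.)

Initially, 24871 - 6p = p - 616, so 25487 = 7p and p = 3641, q = 3025.
The new curves are qd = 22259 - 6p (demand) and qs = p - 616 (supply).
Clearing the new market: 22259 - 6p = p - 616, so p = 22875/7 ≈ 3267.8571 and q = 18563/7 ≈ 2651.8571.
Δp = 3267.8571 − 3641 = -373.14.

-373.14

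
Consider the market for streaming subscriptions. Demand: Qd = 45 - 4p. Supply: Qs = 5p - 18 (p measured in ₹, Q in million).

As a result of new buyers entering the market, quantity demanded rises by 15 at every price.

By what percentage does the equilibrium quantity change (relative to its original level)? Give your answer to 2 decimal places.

+49.02

Initially, 45 - 4p = 5p - 18, so 63 = 9p and p = 7, Q = 17.
After the shift, demand is Qd = 60 - 4p and supply is Qs = 5p - 18.
Equate the new curves: 60 - 4p = 5p - 18, giving 78 = 9p, p = 26/3 ≈ 8.6667, Q = 76/3 ≈ 25.3333.
%ΔQ = (25.3333 − 17) / 17 × 100 = +49.02%.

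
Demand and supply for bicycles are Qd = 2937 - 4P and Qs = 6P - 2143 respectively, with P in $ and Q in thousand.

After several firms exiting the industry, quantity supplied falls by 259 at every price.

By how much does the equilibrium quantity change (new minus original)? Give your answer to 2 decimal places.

Before the shock: 2937 - 4P = 6P - 2143 ⇒ 5080 = 10P ⇒ P = 508, Q = 905.
The shock moves the curves to Qd = 2937 - 4P and Qs = 6P - 2402.
New equilibrium: 2937 - 4P = 6P - 2402 ⇒ 5339 = 10P ⇒ P = 533.9, Q = 801.4.
ΔQ = 801.4 − 905 = -103.60.

-103.60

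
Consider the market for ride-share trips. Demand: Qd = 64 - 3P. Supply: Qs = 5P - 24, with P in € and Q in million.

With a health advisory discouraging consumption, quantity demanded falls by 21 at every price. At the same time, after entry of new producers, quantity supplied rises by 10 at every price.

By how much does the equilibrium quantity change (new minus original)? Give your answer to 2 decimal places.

Original equilibrium: 64 - 3P = 5P - 24 gives 88 = 8P, so P = 11 and Q = 31.
With the change applied: demand Qd = 43 - 3P, supply Qs = 5P - 14.
New equilibrium: 43 - 3P = 5P - 14 ⇒ 57 = 8P ⇒ P = 7.125, Q = 21.625.
ΔQ = 21.625 − 31 = -9.38.

-9.38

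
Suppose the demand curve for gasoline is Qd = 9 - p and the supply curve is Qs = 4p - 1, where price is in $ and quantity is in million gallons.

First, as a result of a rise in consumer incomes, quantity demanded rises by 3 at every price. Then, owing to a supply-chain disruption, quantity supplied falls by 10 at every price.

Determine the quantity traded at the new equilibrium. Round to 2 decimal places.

Original equilibrium: 9 - p = 4p - 1 gives 10 = 5p, so p = 2 and Q = 7.
With the change applied: demand Qd = 12 - p, supply Qs = 4p - 11.
New equilibrium: 12 - p = 4p - 11 ⇒ 23 = 5p ⇒ p = 4.6, Q = 7.4.

7.40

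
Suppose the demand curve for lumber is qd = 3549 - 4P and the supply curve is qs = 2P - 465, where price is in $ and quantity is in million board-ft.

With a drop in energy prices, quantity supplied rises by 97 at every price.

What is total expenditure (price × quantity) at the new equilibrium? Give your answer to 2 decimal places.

Before the shock: 3549 - 4P = 2P - 465 ⇒ 4014 = 6P ⇒ P = 669, q = 873.
After the shift, demand is qd = 3549 - 4P and supply is qs = 2P - 368.
Setting them equal: 3549 - 4P = 2P - 368 → 3917 = 6P, so P = 3917/6 ≈ 652.8333 and q = 2813/3 ≈ 937.6667.
New expenditure = 652.8333 × 937.6667 = 612140.06.

612140.06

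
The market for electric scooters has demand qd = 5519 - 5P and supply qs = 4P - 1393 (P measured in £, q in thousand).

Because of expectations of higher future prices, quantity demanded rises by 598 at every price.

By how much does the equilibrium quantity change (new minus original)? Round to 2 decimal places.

Before the shock: 5519 - 5P = 4P - 1393 ⇒ 6912 = 9P ⇒ P = 768, q = 1679.
The shock moves the curves to qd = 6117 - 5P and qs = 4P - 1393.
Equate the new curves: 6117 - 5P = 4P - 1393, giving 7510 = 9P, P = 7510/9 ≈ 834.4444, q = 17503/9 ≈ 1944.7778.
Δq = 1944.7778 − 1679 = +265.78.

+265.78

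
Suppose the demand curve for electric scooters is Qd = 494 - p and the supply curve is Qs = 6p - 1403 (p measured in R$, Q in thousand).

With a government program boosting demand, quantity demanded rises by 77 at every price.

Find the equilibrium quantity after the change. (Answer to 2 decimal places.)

Solve the original market: 494 - p = 6p - 1403, hence p = 271 and Q = 223.
After the shift, demand is Qd = 571 - p and supply is Qs = 6p - 1403.
Clearing the new market: 571 - p = 6p - 1403, so p = 282 and Q = 289.

289.00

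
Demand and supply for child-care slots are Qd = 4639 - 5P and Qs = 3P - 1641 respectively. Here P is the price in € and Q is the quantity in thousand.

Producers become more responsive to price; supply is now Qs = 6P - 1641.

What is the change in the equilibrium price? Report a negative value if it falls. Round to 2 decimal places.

-214.09

Original equilibrium: 4639 - 5P = 3P - 1641 gives 6280 = 8P, so P = 785 and Q = 714.
The shock moves the curves to Qd = 4639 - 5P and Qs = 6P - 1641.
Equate the new curves: 4639 - 5P = 6P - 1641, giving 6280 = 11P, P = 6280/11 ≈ 570.9091, Q = 19629/11 ≈ 1784.4545.
ΔP = 570.9091 − 785 = -214.09.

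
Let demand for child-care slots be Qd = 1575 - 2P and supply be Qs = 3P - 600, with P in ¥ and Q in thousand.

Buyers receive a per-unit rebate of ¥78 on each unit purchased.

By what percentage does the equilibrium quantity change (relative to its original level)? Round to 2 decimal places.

Solve the original market: 1575 - 2P = 3P - 600, hence P = 435 and Q = 705.
Since buyers' out-of-pocket price is the market price minus the rebate, the effective demand curve becomes Qd = 1731 - 2P.
Clearing the new market: 1731 - 2P = 3P - 600, so P = 466.2 and Q = 798.6.
%ΔQ = (798.6 − 705) / 705 × 100 = +13.28%.

+13.28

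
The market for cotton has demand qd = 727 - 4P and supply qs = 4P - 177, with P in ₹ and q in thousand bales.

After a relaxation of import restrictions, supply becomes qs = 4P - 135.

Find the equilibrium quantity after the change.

296

Original equilibrium: 727 - 4P = 4P - 177 gives 904 = 8P, so P = 113 and q = 275.
After the shift, demand is qd = 727 - 4P and supply is qs = 4P - 135.
Equate the new curves: 727 - 4P = 4P - 135, giving 862 = 8P, P = 107.75, q = 296.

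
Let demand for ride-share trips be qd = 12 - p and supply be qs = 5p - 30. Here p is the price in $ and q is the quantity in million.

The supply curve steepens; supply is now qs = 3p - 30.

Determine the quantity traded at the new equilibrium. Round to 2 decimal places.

1.50

Initially, 12 - p = 5p - 30, so 42 = 6p and p = 7, q = 5.
With the change applied: demand qd = 12 - p, supply qs = 3p - 30.
Equate the new curves: 12 - p = 3p - 30, giving 42 = 4p, p = 10.5, q = 1.5.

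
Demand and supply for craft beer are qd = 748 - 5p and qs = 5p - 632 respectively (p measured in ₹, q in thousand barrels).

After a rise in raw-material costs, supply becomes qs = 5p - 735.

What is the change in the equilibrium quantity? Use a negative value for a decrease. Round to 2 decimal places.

-51.50

Original equilibrium: 748 - 5p = 5p - 632 gives 1380 = 10p, so p = 138 and q = 58.
After the shift, demand is qd = 748 - 5p and supply is qs = 5p - 735.
New equilibrium: 748 - 5p = 5p - 735 ⇒ 1483 = 10p ⇒ p = 148.3, q = 6.5.
Δq = 6.5 − 58 = -51.50.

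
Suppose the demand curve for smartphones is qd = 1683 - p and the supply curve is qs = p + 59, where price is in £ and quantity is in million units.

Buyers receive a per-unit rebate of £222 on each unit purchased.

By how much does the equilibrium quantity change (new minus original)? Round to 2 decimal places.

+111.00

Solve the original market: 1683 - p = p + 59, hence p = 812 and q = 871.
Since buyers' out-of-pocket price is the market price minus the rebate, the effective demand curve becomes qd = 1905 - p.
Equate the new curves: 1905 - p = p + 59, giving 1846 = 2p, p = 923, q = 982.
Δq = 982 − 871 = +111.00.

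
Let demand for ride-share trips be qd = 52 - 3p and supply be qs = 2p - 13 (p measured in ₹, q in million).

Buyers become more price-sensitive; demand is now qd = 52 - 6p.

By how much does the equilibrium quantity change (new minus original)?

Original equilibrium: 52 - 3p = 2p - 13 gives 65 = 5p, so p = 13 and q = 13.
With the change applied: demand qd = 52 - 6p, supply qs = 2p - 13.
Equate the new curves: 52 - 6p = 2p - 13, giving 65 = 8p, p = 8.125, q = 3.25.
Δq = 3.25 − 13 = -9.75.

-9.75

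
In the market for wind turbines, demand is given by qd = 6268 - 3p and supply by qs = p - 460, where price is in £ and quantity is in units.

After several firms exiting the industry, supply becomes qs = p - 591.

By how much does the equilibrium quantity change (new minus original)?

Initially, 6268 - 3p = p - 460, so 6728 = 4p and p = 1682, q = 1222.
The new curves are qd = 6268 - 3p (demand) and qs = p - 591 (supply).
Equate the new curves: 6268 - 3p = p - 591, giving 6859 = 4p, p = 1714.75, q = 1123.75.
Δq = 1123.75 − 1222 = -98.25.

-98.25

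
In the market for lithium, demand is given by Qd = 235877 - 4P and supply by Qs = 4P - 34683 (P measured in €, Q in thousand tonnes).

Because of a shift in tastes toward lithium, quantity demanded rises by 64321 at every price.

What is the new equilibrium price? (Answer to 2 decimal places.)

41860.13

Solve the original market: 235877 - 4P = 4P - 34683, hence P = 33820 and Q = 100597.
After the shift, demand is Qd = 300198 - 4P and supply is Qs = 4P - 34683.
Equate the new curves: 300198 - 4P = 4P - 34683, giving 334881 = 8P, P = 41860.125, Q = 132757.5.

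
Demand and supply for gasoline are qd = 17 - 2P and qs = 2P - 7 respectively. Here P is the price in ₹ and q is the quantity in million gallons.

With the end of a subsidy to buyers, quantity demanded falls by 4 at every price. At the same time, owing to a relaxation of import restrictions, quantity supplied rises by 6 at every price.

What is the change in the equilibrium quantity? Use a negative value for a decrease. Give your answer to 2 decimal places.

+1.00

Original equilibrium: 17 - 2P = 2P - 7 gives 24 = 4P, so P = 6 and q = 5.
With the change applied: demand qd = 13 - 2P, supply qs = 2P - 1.
Clearing the new market: 13 - 2P = 2P - 1, so P = 3.5 and q = 6.
Δq = 6 − 5 = +1.00.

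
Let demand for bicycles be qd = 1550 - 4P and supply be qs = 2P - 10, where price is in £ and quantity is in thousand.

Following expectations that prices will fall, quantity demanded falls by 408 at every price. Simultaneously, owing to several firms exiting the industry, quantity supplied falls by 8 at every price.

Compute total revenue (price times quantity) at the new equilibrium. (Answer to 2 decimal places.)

Initially, 1550 - 4P = 2P - 10, so 1560 = 6P and P = 260, q = 510.
The new curves are qd = 1142 - 4P (demand) and qs = 2P - 18 (supply).
New equilibrium: 1142 - 4P = 2P - 18 ⇒ 1160 = 6P ⇒ P = 580/3 ≈ 193.3333, q = 1106/3 ≈ 368.6667.
New expenditure = 193.3333 × 368.6667 = 71275.56.

71275.56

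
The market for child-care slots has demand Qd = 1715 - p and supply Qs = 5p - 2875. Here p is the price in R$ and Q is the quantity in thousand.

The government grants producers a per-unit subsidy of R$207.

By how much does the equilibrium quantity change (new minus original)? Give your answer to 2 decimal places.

Before the shock: 1715 - p = 5p - 2875 ⇒ 4590 = 6p ⇒ p = 765, Q = 950.
Since sellers receive the price plus the subsidy, the effective supply curve becomes Qs = 5p - 1840.
New equilibrium: 1715 - p = 5p - 1840 ⇒ 3555 = 6p ⇒ p = 592.5, Q = 1122.5.
ΔQ = 1122.5 − 950 = +172.50.

+172.50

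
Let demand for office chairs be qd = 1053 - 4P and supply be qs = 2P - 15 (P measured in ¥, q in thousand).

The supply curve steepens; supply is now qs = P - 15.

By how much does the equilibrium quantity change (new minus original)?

-142.4

Original equilibrium: 1053 - 4P = 2P - 15 gives 1068 = 6P, so P = 178 and q = 341.
With the change applied: demand qd = 1053 - 4P, supply qs = P - 15.
Setting them equal: 1053 - 4P = P - 15 → 1068 = 5P, so P = 213.6 and q = 198.6.
Δq = 198.6 − 341 = -142.4.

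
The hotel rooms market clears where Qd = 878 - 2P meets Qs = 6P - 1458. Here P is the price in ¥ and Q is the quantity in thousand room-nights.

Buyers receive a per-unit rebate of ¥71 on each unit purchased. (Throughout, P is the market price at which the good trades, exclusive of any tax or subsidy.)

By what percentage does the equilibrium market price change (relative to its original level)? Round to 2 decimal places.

+6.08

Initially, 878 - 2P = 6P - 1458, so 2336 = 8P and P = 292, Q = 294.
Since buyers' out-of-pocket price is the market price minus the rebate, the effective demand curve becomes Qd = 1020 - 2P.
Clearing the new market: 1020 - 2P = 6P - 1458, so P = 309.75 and Q = 400.5.
%ΔP = (309.75 − 292) / 292 × 100 = +6.08%.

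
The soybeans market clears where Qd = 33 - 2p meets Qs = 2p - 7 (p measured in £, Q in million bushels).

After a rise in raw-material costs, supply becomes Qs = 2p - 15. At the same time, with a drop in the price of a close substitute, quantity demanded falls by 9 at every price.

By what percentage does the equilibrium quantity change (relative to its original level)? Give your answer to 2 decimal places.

-65.38

Before the shock: 33 - 2p = 2p - 7 ⇒ 40 = 4p ⇒ p = 10, Q = 13.
With the change applied: demand Qd = 24 - 2p, supply Qs = 2p - 15.
Clearing the new market: 24 - 2p = 2p - 15, so p = 9.75 and Q = 4.5.
%ΔQ = (4.5 − 13) / 13 × 100 = -65.38%.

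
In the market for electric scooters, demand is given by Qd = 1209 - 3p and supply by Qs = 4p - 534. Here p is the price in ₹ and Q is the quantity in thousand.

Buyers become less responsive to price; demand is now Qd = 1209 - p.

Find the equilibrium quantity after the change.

860.4

Initially, 1209 - 3p = 4p - 534, so 1743 = 7p and p = 249, Q = 462.
The shock moves the curves to Qd = 1209 - p and Qs = 4p - 534.
New equilibrium: 1209 - p = 4p - 534 ⇒ 1743 = 5p ⇒ p = 348.6, Q = 860.4.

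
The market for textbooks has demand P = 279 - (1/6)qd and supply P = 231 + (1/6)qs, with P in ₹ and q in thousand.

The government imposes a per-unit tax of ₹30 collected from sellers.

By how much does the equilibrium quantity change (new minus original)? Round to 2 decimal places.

Before the shock: 1674 - 6P = 6P - 1386 ⇒ 3060 = 12P ⇒ P = 255, q = 144.
Since sellers keep the price net of the tax, the effective supply curve becomes qs = 6P - 1566.
Clearing the new market: 1674 - 6P = 6P - 1566, so P = 270 and q = 54.
Δq = 54 − 144 = -90.00.

-90.00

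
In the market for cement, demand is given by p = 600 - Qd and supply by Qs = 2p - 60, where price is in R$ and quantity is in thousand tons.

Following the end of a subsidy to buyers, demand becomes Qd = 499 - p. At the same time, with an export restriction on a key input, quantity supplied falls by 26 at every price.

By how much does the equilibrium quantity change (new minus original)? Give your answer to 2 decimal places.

Initially, 600 - p = 2p - 60, so 660 = 3p and p = 220, Q = 380.
The new curves are Qd = 499 - p (demand) and Qs = 2p - 86 (supply).
Setting them equal: 499 - p = 2p - 86 → 585 = 3p, so p = 195 and Q = 304.
ΔQ = 304 − 380 = -76.00.

-76.00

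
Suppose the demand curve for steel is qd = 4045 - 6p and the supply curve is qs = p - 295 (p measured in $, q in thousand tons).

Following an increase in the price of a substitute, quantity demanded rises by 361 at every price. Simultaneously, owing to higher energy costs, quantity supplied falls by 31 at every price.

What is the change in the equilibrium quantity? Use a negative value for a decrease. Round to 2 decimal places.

+25.00

Before the shock: 4045 - 6p = p - 295 ⇒ 4340 = 7p ⇒ p = 620, q = 325.
After the shift, demand is qd = 4406 - 6p and supply is qs = p - 326.
New equilibrium: 4406 - 6p = p - 326 ⇒ 4732 = 7p ⇒ p = 676, q = 350.
Δq = 350 − 325 = +25.00.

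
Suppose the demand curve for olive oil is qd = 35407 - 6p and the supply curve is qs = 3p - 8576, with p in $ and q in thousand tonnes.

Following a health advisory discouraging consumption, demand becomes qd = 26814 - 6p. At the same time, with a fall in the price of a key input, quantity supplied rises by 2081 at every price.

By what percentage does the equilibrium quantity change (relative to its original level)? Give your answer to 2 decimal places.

Initially, 35407 - 6p = 3p - 8576, so 43983 = 9p and p = 4887, q = 6085.
The new curves are qd = 26814 - 6p (demand) and qs = 3p - 6495 (supply).
Clearing the new market: 26814 - 6p = 3p - 6495, so p = 3701 and q = 4608.
%Δq = (4608 − 6085) / 6085 × 100 = -24.27%.

-24.27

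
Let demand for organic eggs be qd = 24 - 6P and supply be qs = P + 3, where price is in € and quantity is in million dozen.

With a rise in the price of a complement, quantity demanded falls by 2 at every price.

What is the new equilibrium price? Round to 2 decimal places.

2.71

Original equilibrium: 24 - 6P = P + 3 gives 21 = 7P, so P = 3 and q = 6.
After the shift, demand is qd = 22 - 6P and supply is qs = P + 3.
Equate the new curves: 22 - 6P = P + 3, giving 19 = 7P, P = 19/7 ≈ 2.7143, q = 40/7 ≈ 5.7143.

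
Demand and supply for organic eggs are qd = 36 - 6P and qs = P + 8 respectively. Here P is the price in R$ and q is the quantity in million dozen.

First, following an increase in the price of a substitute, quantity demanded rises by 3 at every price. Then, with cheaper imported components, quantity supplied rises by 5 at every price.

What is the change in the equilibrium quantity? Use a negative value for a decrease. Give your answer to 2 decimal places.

+4.71

Initially, 36 - 6P = P + 8, so 28 = 7P and P = 4, q = 12.
The shock moves the curves to qd = 39 - 6P and qs = P + 13.
Clearing the new market: 39 - 6P = P + 13, so P = 26/7 ≈ 3.7143 and q = 117/7 ≈ 16.7143.
Δq = 16.7143 − 12 = +4.71.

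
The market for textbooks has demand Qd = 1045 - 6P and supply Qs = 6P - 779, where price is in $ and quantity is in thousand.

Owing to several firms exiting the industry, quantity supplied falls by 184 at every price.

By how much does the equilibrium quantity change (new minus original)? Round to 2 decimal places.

Before the shock: 1045 - 6P = 6P - 779 ⇒ 1824 = 12P ⇒ P = 152, Q = 133.
The new curves are Qd = 1045 - 6P (demand) and Qs = 6P - 963 (supply).
New equilibrium: 1045 - 6P = 6P - 963 ⇒ 2008 = 12P ⇒ P = 502/3 ≈ 167.3333, Q = 41.
ΔQ = 41 − 133 = -92.00.

-92.00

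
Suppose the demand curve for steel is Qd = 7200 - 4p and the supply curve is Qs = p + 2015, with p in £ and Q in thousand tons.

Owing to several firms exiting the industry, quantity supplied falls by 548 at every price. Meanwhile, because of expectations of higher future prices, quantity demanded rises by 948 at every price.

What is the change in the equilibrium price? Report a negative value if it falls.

Solve the original market: 7200 - 4p = p + 2015, hence p = 1037 and Q = 3052.
With the change applied: demand Qd = 8148 - 4p, supply Qs = p + 1467.
New equilibrium: 8148 - 4p = p + 1467 ⇒ 6681 = 5p ⇒ p = 1336.2, Q = 2803.2.
Δp = 1336.2 − 1037 = +299.2.

+299.2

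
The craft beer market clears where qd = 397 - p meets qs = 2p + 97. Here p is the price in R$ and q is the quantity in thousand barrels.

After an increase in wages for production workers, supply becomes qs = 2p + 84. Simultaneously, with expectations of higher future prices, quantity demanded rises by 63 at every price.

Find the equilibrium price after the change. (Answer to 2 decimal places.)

Initially, 397 - p = 2p + 97, so 300 = 3p and p = 100, q = 297.
The shock moves the curves to qd = 460 - p and qs = 2p + 84.
New equilibrium: 460 - p = 2p + 84 ⇒ 376 = 3p ⇒ p = 376/3 ≈ 125.3333, q = 1004/3 ≈ 334.6667.

125.33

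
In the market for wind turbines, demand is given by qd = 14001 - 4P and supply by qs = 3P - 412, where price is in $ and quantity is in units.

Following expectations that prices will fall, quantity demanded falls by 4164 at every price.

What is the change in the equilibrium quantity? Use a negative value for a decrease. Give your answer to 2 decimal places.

Solve the original market: 14001 - 4P = 3P - 412, hence P = 2059 and q = 5765.
With the change applied: demand qd = 9837 - 4P, supply qs = 3P - 412.
New equilibrium: 9837 - 4P = 3P - 412 ⇒ 10249 = 7P ⇒ P = 10249/7 ≈ 1464.1429, q = 27863/7 ≈ 3980.4286.
Δq = 3980.4286 − 5765 = -1784.57.

-1784.57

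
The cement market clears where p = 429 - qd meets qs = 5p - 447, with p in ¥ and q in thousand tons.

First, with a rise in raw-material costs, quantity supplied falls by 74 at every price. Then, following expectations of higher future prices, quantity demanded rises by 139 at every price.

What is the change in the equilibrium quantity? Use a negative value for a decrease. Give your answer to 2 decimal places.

Before the shock: 429 - p = 5p - 447 ⇒ 876 = 6p ⇒ p = 146, q = 283.
After the shift, demand is qd = 568 - p and supply is qs = 5p - 521.
Equate the new curves: 568 - p = 5p - 521, giving 1089 = 6p, p = 181.5, q = 386.5.
Δq = 386.5 − 283 = +103.50.

+103.50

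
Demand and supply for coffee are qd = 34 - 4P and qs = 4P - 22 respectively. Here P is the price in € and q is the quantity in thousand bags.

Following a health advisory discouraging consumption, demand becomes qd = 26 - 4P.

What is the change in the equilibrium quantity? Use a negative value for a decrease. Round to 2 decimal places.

-4.00

Solve the original market: 34 - 4P = 4P - 22, hence P = 7 and q = 6.
After the shift, demand is qd = 26 - 4P and supply is qs = 4P - 22.
New equilibrium: 26 - 4P = 4P - 22 ⇒ 48 = 8P ⇒ P = 6, q = 2.
Δq = 2 − 6 = -4.00.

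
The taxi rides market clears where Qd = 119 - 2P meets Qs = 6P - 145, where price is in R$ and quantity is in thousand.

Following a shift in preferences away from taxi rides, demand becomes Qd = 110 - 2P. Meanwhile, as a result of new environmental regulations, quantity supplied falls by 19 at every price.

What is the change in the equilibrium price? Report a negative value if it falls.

Original equilibrium: 119 - 2P = 6P - 145 gives 264 = 8P, so P = 33 and Q = 53.
The shock moves the curves to Qd = 110 - 2P and Qs = 6P - 164.
Clearing the new market: 110 - 2P = 6P - 164, so P = 34.25 and Q = 41.5.
ΔP = 34.25 − 33 = +1.25.

+1.25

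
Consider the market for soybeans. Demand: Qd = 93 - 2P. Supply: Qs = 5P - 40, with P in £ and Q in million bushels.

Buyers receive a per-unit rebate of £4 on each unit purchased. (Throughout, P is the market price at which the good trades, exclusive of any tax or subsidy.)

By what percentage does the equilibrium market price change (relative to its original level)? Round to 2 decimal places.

Original equilibrium: 93 - 2P = 5P - 40 gives 133 = 7P, so P = 19 and Q = 55.
Since buyers' out-of-pocket price is the market price minus the rebate, the effective demand curve becomes Qd = 101 - 2P.
Equate the new curves: 101 - 2P = 5P - 40, giving 141 = 7P, P = 141/7 ≈ 20.1429, Q = 425/7 ≈ 60.7143.
%ΔP = (20.1429 − 19) / 19 × 100 = +6.02%.

+6.02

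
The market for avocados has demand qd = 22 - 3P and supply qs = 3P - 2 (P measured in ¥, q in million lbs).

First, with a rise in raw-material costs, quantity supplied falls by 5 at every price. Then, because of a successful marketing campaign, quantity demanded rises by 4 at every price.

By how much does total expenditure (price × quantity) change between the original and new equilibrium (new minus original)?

Before the shock: 22 - 3P = 3P - 2 ⇒ 24 = 6P ⇒ P = 4, q = 10.
The new curves are qd = 26 - 3P (demand) and qs = 3P - 7 (supply).
New equilibrium: 26 - 3P = 3P - 7 ⇒ 33 = 6P ⇒ P = 5.5, q = 9.5.
Expenditure moves from 4×10 = 40 to 5.5×9.5 = 52.25; change = +12.25.

+12.25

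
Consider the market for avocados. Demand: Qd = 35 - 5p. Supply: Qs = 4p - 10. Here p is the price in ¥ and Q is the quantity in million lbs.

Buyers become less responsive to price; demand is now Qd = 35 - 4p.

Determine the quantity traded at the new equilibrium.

12.5

Original equilibrium: 35 - 5p = 4p - 10 gives 45 = 9p, so p = 5 and Q = 10.
After the shift, demand is Qd = 35 - 4p and supply is Qs = 4p - 10.
Clearing the new market: 35 - 4p = 4p - 10, so p = 5.625 and Q = 12.5.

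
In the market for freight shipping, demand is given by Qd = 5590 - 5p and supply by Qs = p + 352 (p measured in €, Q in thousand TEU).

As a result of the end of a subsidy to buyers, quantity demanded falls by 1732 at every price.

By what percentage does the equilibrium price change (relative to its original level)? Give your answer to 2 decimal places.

Original equilibrium: 5590 - 5p = p + 352 gives 5238 = 6p, so p = 873 and Q = 1225.
The new curves are Qd = 3858 - 5p (demand) and Qs = p + 352 (supply).
Clearing the new market: 3858 - 5p = p + 352, so p = 1753/3 ≈ 584.3333 and Q = 2809/3 ≈ 936.3333.
%Δp = (584.3333 − 873) / 873 × 100 = -33.07%.

-33.07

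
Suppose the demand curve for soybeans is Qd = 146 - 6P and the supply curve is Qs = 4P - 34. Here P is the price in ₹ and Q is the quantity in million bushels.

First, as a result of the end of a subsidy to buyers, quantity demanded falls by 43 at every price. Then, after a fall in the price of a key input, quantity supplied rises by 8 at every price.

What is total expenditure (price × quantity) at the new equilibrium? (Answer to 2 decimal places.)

Original equilibrium: 146 - 6P = 4P - 34 gives 180 = 10P, so P = 18 and Q = 38.
The shock moves the curves to Qd = 103 - 6P and Qs = 4P - 26.
New equilibrium: 103 - 6P = 4P - 26 ⇒ 129 = 10P ⇒ P = 12.9, Q = 25.6.
New expenditure = 12.9 × 25.6 = 330.24.

330.24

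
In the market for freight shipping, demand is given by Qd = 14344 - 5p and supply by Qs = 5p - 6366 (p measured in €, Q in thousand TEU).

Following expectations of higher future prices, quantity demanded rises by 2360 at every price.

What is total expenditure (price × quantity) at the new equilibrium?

11924883

Solve the original market: 14344 - 5p = 5p - 6366, hence p = 2071 and Q = 3989.
The shock moves the curves to Qd = 16704 - 5p and Qs = 5p - 6366.
Setting them equal: 16704 - 5p = 5p - 6366 → 23070 = 10p, so p = 2307 and Q = 5169.
New expenditure = 2307 × 5169 = 11924883.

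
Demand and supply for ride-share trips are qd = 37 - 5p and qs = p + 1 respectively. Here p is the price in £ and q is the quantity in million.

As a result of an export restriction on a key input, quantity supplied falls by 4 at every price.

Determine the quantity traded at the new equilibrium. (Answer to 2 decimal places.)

Before the shock: 37 - 5p = p + 1 ⇒ 36 = 6p ⇒ p = 6, q = 7.
With the change applied: demand qd = 37 - 5p, supply qs = p - 3.
Setting them equal: 37 - 5p = p - 3 → 40 = 6p, so p = 20/3 ≈ 6.6667 and q = 11/3 ≈ 3.6667.

3.67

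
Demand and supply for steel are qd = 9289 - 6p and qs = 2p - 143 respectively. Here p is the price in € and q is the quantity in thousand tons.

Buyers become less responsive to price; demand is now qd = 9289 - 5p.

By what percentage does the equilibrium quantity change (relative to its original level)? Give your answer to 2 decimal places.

Original equilibrium: 9289 - 6p = 2p - 143 gives 9432 = 8p, so p = 1179 and q = 2215.
After the shift, demand is qd = 9289 - 5p and supply is qs = 2p - 143.
Clearing the new market: 9289 - 5p = 2p - 143, so p = 9432/7 ≈ 1347.4286 and q = 17863/7 ≈ 2551.8571.
%Δq = (2551.8571 − 2215) / 2215 × 100 = +15.21%.

+15.21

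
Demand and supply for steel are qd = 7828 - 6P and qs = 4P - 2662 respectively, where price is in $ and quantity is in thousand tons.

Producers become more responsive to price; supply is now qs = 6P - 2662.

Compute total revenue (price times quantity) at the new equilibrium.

Initially, 7828 - 6P = 4P - 2662, so 10490 = 10P and P = 1049, q = 1534.
The shock moves the curves to qd = 7828 - 6P and qs = 6P - 2662.
Equate the new curves: 7828 - 6P = 6P - 2662, giving 10490 = 12P, P = 5245/6 ≈ 874.1667, q = 2583.
New expenditure = 874.1667 × 2583 = 2257972.5.

2257972.5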